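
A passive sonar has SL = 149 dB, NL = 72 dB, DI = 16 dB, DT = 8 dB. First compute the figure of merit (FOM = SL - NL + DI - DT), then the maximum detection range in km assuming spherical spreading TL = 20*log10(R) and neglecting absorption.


Step 1: FOM = SL - NL + DI - DT = 149 - 72 + 16 - 8 = 85 dB
Step 2: at max range FOM = TL = 20*log10(R), so R = 10^(85/20) = 17782.79 m = 17.78 km

17.78 km


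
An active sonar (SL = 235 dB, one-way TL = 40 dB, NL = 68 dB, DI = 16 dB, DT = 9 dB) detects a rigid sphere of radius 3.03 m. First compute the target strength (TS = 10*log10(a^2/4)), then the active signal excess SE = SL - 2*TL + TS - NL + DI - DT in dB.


Step 1: TS = 10*log10(3.03^2/4) = 3.61 dB
Step 2: SE = SL - 2*TL + TS - NL + DI - DT = 235 - 2*40 + (3.61) - 68 + 16 - 9 = 97.61

97.61 dB


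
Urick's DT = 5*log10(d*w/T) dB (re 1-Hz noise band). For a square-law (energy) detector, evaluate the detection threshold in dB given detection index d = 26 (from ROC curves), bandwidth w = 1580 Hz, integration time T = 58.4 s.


14.24 dB


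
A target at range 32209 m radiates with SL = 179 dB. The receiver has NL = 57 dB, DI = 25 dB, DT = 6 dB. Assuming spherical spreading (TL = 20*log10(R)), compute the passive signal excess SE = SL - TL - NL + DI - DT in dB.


50.84 dB


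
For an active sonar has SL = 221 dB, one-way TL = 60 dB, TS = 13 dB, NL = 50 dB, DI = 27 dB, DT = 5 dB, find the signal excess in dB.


86 dB


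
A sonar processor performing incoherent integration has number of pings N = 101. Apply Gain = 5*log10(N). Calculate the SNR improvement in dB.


Gain = 5*log10(101) = 10.02

10.02 dB


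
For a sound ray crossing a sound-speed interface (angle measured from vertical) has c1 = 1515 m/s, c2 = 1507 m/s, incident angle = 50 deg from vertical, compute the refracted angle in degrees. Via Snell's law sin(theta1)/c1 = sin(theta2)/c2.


sin(theta2) = (c2/c1)*sin(theta1) = (1507/1515)*sin(50 deg) = 0.762
theta2 = arcsin(0.762) = 49.64

49.64 deg


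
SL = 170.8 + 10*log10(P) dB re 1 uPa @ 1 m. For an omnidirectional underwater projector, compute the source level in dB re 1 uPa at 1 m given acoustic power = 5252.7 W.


208.0 dB


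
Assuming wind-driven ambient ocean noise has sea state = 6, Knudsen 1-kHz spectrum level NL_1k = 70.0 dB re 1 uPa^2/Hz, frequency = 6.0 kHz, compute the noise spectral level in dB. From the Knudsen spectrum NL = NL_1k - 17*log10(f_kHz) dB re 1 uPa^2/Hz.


56.77 dB


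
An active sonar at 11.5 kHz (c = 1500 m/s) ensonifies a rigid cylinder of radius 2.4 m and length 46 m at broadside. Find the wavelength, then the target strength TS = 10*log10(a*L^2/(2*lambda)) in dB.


Step 1: lambda = c/f = 1500/11500 = 0.13043 m
Step 2: TS = 10*log10(a*L^2/(2*lambda)) = 10*log10(2.4*46^2/(2*0.13043)) = 42.89

42.89 dB


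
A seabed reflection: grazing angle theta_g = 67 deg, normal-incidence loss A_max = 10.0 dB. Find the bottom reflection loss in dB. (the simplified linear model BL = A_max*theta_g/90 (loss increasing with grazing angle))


BL = A_max * theta_g / 90 = 10.0 * 67 / 90 = 7.44

7.44 dB


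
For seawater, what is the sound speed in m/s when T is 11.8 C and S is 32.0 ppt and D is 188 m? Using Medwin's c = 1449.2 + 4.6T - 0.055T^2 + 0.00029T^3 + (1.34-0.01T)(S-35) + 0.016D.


c = 1449.2 + 4.6*11.8 - 0.055*11.8^2 + 0.00029*11.8^3 + (1.34 - 0.01*11.8)*(32.0 - 35) + 0.016*188 = 1495.64

1495.64 m/s


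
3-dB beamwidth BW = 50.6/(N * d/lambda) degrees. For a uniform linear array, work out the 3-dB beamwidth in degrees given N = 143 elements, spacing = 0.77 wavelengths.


BW = 50.6 / (143 * 0.77) = 50.6 / 110.11 = 0.46

0.46 deg


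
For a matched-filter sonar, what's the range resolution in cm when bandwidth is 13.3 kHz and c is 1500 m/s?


dR = c/(2*BW) = 1500 / (2 * 13.3e3) = 0.0564 m = 5.64 cm

5.64 cm


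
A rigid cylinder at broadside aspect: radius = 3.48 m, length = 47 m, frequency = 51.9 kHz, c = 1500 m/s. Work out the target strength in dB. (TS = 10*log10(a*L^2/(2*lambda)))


lambda = 1500/51900 = 0.0289 m
TS = 10*log10(3.48*47^2/(2*0.0289)) = 51.24

51.24 dB


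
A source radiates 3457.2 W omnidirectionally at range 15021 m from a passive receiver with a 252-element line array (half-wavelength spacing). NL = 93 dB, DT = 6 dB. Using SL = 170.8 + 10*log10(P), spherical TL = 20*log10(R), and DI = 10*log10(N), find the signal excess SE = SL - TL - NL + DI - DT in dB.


Step 1: SL = 170.8 + 10*log10(3457.2) = 206.19 dB
Step 2: TL = 20*log10(15021) = 83.53 dB
Step 3: DI = 10*log10(252) = 24.01 dB
Step 4: SE = SL - TL - NL + DI - DT = 206.19 - 83.53 - 93 + 24.01 - 6 = 47.67

47.67 dB


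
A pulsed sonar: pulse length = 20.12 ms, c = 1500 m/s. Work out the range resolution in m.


15.09 m


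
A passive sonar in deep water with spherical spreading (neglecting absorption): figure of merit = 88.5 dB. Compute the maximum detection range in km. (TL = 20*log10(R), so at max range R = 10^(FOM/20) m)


26.61 km


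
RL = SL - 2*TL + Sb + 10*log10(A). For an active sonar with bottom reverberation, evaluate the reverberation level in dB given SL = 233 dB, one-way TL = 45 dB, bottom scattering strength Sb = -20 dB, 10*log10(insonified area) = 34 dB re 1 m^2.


RL = SL - 2*TL + Sb + 10*log10(A) = 233 - 2*45 + (-20) + 34 = 157

157 dB


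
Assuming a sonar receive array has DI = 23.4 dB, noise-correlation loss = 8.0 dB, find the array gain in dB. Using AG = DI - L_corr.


15.4 dB


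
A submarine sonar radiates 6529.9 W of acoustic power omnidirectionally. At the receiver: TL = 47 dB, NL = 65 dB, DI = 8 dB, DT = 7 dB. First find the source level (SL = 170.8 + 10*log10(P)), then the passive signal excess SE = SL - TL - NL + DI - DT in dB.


Step 1: SL = 170.8 + 10*log10(6529.9) = 208.95 dB
Step 2: SE = SL - TL - NL + DI - DT = 208.95 - 47 - 65 + 8 - 7 = 97.95

97.95 dB


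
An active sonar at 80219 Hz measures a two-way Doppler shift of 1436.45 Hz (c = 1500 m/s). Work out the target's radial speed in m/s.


13.43 m/s


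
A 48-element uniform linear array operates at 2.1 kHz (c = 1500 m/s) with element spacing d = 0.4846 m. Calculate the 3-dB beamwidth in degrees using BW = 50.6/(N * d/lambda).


Step 1: lambda = 1500/2100 = 0.71429 m
Step 2: d/lambda = 0.4846/0.71429 = 0.6784
Step 3: BW = 50.6/(N * d/lambda) = 50.6/(48 * 0.6784) = 1.55

1.55 deg


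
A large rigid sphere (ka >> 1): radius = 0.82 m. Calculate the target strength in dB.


-7.74 dB


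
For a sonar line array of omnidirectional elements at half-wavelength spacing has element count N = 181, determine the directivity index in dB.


DI = 10*log10(181) = 22.58

22.58 dB


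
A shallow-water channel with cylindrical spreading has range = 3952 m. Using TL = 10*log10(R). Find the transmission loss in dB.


35.97 dB


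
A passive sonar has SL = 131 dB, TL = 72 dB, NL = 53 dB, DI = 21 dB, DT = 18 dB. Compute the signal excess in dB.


SE = SL - TL - NL + DI - DT = 131 - 72 - 53 + 21 - 18 = 9

9 dB


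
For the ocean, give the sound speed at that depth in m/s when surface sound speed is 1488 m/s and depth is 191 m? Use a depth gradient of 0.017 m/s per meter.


c = 1488 + 0.017 * 191 = 1491.247

1491.247 m/s


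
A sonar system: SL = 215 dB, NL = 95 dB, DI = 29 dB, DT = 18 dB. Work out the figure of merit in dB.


FOM = SL - NL + DI - DT = 215 - 95 + 29 - 18 = 131

131 dB


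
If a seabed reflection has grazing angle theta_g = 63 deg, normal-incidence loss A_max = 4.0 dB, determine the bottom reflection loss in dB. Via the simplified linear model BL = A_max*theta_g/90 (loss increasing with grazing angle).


BL = A_max * theta_g / 90 = 4.0 * 63 / 90 = 2.8

2.8 dB


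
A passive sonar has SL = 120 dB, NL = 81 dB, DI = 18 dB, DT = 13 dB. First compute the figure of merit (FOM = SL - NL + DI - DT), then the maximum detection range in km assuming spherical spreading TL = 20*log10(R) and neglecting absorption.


Step 1: FOM = SL - NL + DI - DT = 120 - 81 + 18 - 13 = 44 dB
Step 2: at max range FOM = TL = 20*log10(R), so R = 10^(44/20) = 158.49 m = 0.16 km

0.16 km


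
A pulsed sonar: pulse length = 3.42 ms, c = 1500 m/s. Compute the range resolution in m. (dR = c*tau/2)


dR = c*tau/2 = 1500 * 3.42e-3 / 2 = 2.565

2.565 m


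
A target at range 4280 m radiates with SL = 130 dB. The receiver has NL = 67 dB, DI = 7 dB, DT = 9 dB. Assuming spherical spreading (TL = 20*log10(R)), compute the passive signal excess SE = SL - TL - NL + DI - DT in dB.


-11.63 dB


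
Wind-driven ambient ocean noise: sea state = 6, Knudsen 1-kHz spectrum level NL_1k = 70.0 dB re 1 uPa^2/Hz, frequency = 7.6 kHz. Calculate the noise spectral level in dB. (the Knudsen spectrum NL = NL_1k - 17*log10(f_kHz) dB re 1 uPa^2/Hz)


NL = NL_1k - 17*log10(f_kHz) = 70.0 - 17*log10(7.6) = 70.0 - (14.97) = 55.03

55.03 dB


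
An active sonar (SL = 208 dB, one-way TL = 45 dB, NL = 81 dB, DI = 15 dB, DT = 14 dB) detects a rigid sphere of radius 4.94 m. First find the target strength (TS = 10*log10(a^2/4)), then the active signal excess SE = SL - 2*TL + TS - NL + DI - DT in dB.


Step 1: TS = 10*log10(4.94^2/4) = 7.85 dB
Step 2: SE = SL - 2*TL + TS - NL + DI - DT = 208 - 2*45 + (7.85) - 81 + 15 - 14 = 45.85

45.85 dB


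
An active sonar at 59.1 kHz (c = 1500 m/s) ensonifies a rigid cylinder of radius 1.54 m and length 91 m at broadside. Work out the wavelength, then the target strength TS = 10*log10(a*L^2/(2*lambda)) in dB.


Step 1: lambda = c/f = 1500/59100 = 0.02538 m
Step 2: TS = 10*log10(a*L^2/(2*lambda)) = 10*log10(1.54*91^2/(2*0.02538)) = 54.0

54.0 dB


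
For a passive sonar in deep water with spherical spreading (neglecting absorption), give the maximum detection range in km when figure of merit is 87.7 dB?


At max range FOM = TL, so 20*log10(R) = 87.7
R = 10^(87.7/20) = 24266.1 m = 24.27 km

24.27 km


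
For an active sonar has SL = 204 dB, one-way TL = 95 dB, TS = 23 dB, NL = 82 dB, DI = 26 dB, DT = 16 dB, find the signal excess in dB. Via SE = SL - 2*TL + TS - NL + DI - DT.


SE = SL - 2*TL + TS - NL + DI - DT = 204 - 2*95 + (23) - 82 + 26 - 16 = -35

-35 dB


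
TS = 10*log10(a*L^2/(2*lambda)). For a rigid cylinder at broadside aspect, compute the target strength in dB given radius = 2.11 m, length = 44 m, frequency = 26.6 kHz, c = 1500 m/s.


lambda = 1500/26600 = 0.05639 m
TS = 10*log10(2.11*44^2/(2*0.05639)) = 45.59

45.59 dB


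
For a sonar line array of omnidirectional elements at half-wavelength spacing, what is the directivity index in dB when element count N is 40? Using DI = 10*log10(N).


DI = 10*log10(40) = 16.02

16.02 dB


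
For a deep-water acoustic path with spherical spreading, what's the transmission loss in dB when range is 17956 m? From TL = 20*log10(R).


85.08 dB


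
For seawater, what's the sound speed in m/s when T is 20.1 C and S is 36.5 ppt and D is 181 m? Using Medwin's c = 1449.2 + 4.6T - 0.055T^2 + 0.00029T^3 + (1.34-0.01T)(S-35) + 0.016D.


c = 1449.2 + 4.6*20.1 - 0.055*20.1^2 + 0.00029*20.1^3 + (1.34 - 0.01*20.1)*(36.5 - 35) + 0.016*181 = 1526.4

1526.4 m/s


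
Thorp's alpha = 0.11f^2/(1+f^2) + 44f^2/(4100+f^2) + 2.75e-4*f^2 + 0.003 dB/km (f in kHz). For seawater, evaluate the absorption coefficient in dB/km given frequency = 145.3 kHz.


f^2 = 21112.09
alpha = 0.11*21112.09/(1+21112.09) + 44*21112.09/(4100+21112.09) + 2.75e-4*21112.09 + 0.003 = 42.764

42.764 dB/km


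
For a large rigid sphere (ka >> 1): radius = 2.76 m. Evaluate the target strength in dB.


TS = 10*log10(2.76^2 / 4) = 10*log10(1.9044) = 2.8

2.8 dB


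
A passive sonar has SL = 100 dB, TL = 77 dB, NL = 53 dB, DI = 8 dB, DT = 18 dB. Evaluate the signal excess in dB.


SE = SL - TL - NL + DI - DT = 100 - 77 - 53 + 8 - 18 = -40

-40 dB


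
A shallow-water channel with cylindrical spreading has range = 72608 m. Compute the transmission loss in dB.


TL = 10*log10(72608) = 48.61

48.61 dB


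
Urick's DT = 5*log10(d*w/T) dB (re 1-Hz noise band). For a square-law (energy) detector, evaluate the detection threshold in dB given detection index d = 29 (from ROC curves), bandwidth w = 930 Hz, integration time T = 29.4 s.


14.81 dB


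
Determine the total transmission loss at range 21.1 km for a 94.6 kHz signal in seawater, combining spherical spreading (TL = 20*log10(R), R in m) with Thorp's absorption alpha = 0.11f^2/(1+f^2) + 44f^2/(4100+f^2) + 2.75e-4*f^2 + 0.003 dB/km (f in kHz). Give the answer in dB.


777.5 dB


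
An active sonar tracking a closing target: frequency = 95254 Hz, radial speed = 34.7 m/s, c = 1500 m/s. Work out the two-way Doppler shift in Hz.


fd = 2*f*v/c = 2 * 95254 * 34.7 / 1500 = 4407.09

4407.09 Hz


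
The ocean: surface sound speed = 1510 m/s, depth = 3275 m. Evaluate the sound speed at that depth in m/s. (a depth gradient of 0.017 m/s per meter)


c = 1510 + 0.017 * 3275 = 1565.675

1565.675 m/s


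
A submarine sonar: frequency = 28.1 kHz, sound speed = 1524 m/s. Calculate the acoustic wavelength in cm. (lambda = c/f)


lambda = c/f = 1524 / 28100 = 0.0542 m = 5.42 cm

5.42 cm


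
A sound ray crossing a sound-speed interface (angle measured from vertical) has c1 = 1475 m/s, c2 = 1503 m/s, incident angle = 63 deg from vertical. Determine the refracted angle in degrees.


sin(theta2) = (c2/c1)*sin(theta1) = (1503/1475)*sin(63 deg) = 0.90792
theta2 = arcsin(0.90792) = 65.22

65.22 deg


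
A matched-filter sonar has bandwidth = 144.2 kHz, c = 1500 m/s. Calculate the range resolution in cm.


0.52 cm


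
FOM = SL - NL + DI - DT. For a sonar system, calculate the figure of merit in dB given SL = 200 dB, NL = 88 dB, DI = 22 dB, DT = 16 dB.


FOM = SL - NL + DI - DT = 200 - 88 + 22 - 16 = 118

118 dB


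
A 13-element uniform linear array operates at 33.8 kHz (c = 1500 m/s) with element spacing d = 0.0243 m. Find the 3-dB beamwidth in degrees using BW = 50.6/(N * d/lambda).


7.11 deg


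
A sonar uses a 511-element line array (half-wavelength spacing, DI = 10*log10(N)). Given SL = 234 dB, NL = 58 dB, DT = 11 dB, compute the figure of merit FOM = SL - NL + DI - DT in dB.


Step 1: DI = 10*log10(511) = 27.08 dB
Step 2: FOM = SL - NL + DI - DT = 234 - 58 + 27.08 - 11 = 192.08

192.08 dB


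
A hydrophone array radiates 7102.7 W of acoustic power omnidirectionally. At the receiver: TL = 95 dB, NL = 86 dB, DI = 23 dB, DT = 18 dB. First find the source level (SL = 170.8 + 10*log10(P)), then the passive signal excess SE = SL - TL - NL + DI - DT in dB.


Step 1: SL = 170.8 + 10*log10(7102.7) = 209.31 dB
Step 2: SE = SL - TL - NL + DI - DT = 209.31 - 95 - 86 + 23 - 18 = 33.31

33.31 dB


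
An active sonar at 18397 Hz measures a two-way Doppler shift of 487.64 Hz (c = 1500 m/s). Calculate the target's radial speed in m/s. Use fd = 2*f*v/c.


19.88 m/s


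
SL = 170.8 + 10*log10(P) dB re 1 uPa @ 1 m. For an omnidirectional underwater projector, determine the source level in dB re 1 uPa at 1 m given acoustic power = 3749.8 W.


206.54 dB


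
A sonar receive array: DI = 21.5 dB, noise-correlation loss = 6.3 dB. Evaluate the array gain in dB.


AG = DI - L_corr = 21.5 - 6.3 = 15.2

15.2 dB


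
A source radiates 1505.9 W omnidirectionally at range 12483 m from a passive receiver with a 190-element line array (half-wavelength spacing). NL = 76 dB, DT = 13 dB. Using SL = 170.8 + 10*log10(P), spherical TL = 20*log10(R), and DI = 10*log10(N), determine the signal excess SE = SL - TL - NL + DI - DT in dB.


Step 1: SL = 170.8 + 10*log10(1505.9) = 202.58 dB
Step 2: TL = 20*log10(12483) = 81.93 dB
Step 3: DI = 10*log10(190) = 22.79 dB
Step 4: SE = SL - TL - NL + DI - DT = 202.58 - 81.93 - 76 + 22.79 - 13 = 54.44

54.44 dB


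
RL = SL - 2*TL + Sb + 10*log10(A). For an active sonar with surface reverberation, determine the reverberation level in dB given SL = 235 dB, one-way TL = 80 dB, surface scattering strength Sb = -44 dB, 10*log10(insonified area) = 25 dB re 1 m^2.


RL = SL - 2*TL + Sb + 10*log10(A) = 235 - 2*80 + (-44) + 25 = 56

56 dB


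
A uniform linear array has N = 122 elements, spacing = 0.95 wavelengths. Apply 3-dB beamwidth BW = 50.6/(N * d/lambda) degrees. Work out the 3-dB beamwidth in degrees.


BW = 50.6 / (122 * 0.95) = 50.6 / 115.9 = 0.44

0.44 deg


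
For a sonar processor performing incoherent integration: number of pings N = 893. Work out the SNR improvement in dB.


Gain = 5*log10(893) = 14.75

14.75 dB


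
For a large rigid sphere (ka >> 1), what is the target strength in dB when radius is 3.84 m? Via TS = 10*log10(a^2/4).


TS = 10*log10(3.84^2 / 4) = 10*log10(3.6864) = 5.67

5.67 dB


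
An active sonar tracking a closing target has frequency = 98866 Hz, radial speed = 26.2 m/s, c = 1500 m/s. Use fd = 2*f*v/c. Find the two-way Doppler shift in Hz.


fd = 2*f*v/c = 2 * 98866 * 26.2 / 1500 = 3453.72

3453.72 Hz


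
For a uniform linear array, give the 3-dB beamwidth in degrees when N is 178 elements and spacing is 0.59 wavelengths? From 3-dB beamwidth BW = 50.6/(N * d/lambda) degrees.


BW = 50.6 / (178 * 0.59) = 50.6 / 105.02 = 0.48

0.48 deg


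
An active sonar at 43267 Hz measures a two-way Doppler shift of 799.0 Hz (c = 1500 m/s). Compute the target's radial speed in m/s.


From fd = 2*f*v/c, v = c*fd/(2*f) = 1500 * 799.0 / (2*43267) = 13.85

13.85 m/s


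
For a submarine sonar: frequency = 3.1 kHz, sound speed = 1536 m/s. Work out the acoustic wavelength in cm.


lambda = c/f = 1536 / 3100 = 0.4955 m = 49.55 cm

49.55 cm


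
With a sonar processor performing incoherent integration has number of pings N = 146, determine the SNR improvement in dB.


Gain = 5*log10(146) = 10.82

10.82 dB


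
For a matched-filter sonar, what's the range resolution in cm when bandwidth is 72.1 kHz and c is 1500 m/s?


dR = c/(2*BW) = 1500 / (2 * 72.1e3) = 0.0104 m = 1.04 cm

1.04 cm


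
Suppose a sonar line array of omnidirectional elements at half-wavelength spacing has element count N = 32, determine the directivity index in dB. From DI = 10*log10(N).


DI = 10*log10(32) = 15.05

15.05 dB


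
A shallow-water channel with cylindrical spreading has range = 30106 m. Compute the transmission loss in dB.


TL = 10*log10(30106) = 44.79

44.79 dB


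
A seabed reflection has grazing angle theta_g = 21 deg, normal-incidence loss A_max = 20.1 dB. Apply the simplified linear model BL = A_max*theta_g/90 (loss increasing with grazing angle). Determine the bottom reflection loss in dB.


BL = A_max * theta_g / 90 = 20.1 * 21 / 90 = 4.69

4.69 dB


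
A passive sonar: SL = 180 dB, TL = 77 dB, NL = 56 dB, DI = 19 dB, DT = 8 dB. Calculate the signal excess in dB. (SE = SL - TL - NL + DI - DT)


SE = SL - TL - NL + DI - DT = 180 - 77 - 56 + 19 - 8 = 58

58 dB


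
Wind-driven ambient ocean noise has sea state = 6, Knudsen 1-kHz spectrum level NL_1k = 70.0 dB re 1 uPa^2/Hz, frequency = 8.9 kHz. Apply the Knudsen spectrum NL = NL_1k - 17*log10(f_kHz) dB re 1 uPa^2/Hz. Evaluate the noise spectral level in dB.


NL = NL_1k - 17*log10(f_kHz) = 70.0 - 17*log10(8.9) = 70.0 - (16.14) = 53.86

53.86 dB


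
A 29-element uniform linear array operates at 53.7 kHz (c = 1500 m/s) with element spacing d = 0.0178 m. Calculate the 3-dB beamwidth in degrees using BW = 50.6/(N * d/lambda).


Step 1: lambda = 1500/53700 = 0.02793 m
Step 2: d/lambda = 0.0178/0.02793 = 0.6373
Step 3: BW = 50.6/(N * d/lambda) = 50.6/(29 * 0.6373) = 2.74

2.74 deg


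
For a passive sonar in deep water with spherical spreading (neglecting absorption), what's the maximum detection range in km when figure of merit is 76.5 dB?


At max range FOM = TL, so 20*log10(R) = 76.5
R = 10^(76.5/20) = 6683.44 m = 6.68 km

6.68 km


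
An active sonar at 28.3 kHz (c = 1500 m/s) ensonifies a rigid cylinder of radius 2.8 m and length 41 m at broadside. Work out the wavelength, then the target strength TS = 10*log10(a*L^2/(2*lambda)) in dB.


Step 1: lambda = c/f = 1500/28300 = 0.053 m
Step 2: TS = 10*log10(a*L^2/(2*lambda)) = 10*log10(2.8*41^2/(2*0.053)) = 46.47

46.47 dB


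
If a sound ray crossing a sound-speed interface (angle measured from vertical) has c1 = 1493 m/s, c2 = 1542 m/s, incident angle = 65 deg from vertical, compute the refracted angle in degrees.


sin(theta2) = (c2/c1)*sin(theta1) = (1542/1493)*sin(65 deg) = 0.93605
theta2 = arcsin(0.93605) = 69.4

69.4 deg


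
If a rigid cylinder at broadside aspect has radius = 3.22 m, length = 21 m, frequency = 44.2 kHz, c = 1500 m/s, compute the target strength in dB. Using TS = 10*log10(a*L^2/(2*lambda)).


lambda = 1500/44200 = 0.03394 m
TS = 10*log10(3.22*21^2/(2*0.03394)) = 43.21

43.21 dB


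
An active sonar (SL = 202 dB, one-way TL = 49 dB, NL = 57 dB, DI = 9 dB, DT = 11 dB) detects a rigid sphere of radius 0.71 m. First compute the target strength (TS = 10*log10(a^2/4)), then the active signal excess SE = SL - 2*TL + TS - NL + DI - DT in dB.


Step 1: TS = 10*log10(0.71^2/4) = -9.0 dB
Step 2: SE = SL - 2*TL + TS - NL + DI - DT = 202 - 2*49 + (-9.0) - 57 + 9 - 11 = 36.0

36.0 dB


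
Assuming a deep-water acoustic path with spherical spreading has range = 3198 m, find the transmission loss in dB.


70.1 dB


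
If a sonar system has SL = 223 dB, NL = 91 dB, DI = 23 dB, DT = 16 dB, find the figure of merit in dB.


FOM = SL - NL + DI - DT = 223 - 91 + 23 - 16 = 139

139 dB


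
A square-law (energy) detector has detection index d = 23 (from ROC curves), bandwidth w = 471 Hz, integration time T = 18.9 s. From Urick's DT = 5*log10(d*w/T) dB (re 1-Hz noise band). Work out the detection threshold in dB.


DT = 5*log10(d*w/T) = 5*log10(23 * 471 / 18.9) = 5*log10(573.17) = 13.79

13.79 dB


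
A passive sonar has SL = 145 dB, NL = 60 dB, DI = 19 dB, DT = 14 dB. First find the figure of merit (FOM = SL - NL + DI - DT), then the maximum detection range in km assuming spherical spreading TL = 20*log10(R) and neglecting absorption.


Step 1: FOM = SL - NL + DI - DT = 145 - 60 + 19 - 14 = 90 dB
Step 2: at max range FOM = TL = 20*log10(R), so R = 10^(90/20) = 31622.78 m = 31.62 km

31.62 km


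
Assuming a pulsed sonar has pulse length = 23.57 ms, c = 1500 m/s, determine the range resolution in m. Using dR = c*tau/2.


17.6775 m


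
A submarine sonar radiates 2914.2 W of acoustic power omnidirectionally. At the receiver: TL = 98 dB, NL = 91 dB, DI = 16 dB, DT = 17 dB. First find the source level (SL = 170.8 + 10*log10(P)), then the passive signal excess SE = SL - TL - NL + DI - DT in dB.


Step 1: SL = 170.8 + 10*log10(2914.2) = 205.45 dB
Step 2: SE = SL - TL - NL + DI - DT = 205.45 - 98 - 91 + 16 - 17 = 15.45

15.45 dB


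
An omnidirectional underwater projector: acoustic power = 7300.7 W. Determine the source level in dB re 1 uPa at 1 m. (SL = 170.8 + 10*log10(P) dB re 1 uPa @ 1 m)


209.43 dB


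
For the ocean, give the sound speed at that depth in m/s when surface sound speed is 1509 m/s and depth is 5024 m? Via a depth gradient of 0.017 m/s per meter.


c = 1509 + 0.017 * 5024 = 1594.408

1594.408 m/s


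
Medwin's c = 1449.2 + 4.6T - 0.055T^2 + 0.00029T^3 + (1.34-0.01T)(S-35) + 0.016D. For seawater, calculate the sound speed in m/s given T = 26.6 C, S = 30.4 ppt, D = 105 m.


c = 1449.2 + 4.6*26.6 - 0.055*26.6^2 + 0.00029*26.6^3 + (1.34 - 0.01*26.6)*(30.4 - 35) + 0.016*105 = 1534.84

1534.84 m/s


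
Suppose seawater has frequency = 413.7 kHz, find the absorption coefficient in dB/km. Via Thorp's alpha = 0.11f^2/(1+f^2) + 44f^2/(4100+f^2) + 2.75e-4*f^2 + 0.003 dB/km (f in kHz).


f^2 = 171147.69
alpha = 0.11*171147.69/(1+171147.69) + 44*171147.69/(4100+171147.69) + 2.75e-4*171147.69 + 0.003 = 90.149

90.149 dB/km


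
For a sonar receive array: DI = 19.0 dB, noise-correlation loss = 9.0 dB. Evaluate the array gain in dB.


AG = DI - L_corr = 19.0 - 9.0 = 10.0

10.0 dB


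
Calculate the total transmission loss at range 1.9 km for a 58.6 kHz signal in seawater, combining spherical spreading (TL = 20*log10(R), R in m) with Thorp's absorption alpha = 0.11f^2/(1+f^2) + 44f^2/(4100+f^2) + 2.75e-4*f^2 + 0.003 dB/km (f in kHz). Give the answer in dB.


105.69 dB


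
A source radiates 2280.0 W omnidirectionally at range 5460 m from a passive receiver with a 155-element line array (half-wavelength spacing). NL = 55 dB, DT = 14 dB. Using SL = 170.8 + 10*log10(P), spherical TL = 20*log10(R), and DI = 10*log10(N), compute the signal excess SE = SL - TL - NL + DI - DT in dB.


Step 1: SL = 170.8 + 10*log10(2280.0) = 204.38 dB
Step 2: TL = 20*log10(5460) = 74.74 dB
Step 3: DI = 10*log10(155) = 21.9 dB
Step 4: SE = SL - TL - NL + DI - DT = 204.38 - 74.74 - 55 + 21.9 - 14 = 82.54

82.54 dB


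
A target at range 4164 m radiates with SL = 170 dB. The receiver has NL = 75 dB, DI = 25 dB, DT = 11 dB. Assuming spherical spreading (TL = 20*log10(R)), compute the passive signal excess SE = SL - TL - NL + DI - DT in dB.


Step 1: TL = 20*log10(4164) = 72.39 dB
Step 2: SE = 170 - 72.39 - 75 + 25 - 11 = 36.61

36.61 dB


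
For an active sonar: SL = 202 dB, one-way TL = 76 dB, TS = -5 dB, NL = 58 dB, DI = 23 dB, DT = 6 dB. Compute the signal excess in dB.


4 dB


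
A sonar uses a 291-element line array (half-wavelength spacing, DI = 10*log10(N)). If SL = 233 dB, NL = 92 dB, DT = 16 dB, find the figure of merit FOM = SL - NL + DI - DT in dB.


Step 1: DI = 10*log10(291) = 24.64 dB
Step 2: FOM = SL - NL + DI - DT = 233 - 92 + 24.64 - 16 = 149.64

149.64 dB


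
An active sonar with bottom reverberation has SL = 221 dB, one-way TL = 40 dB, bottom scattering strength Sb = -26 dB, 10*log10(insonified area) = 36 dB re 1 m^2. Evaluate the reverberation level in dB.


RL = SL - 2*TL + Sb + 10*log10(A) = 221 - 2*40 + (-26) + 36 = 151

151 dB


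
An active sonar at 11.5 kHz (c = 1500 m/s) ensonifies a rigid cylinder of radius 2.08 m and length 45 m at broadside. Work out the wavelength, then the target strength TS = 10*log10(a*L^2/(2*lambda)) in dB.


Step 1: lambda = c/f = 1500/11500 = 0.13043 m
Step 2: TS = 10*log10(a*L^2/(2*lambda)) = 10*log10(2.08*45^2/(2*0.13043)) = 42.08

42.08 dB


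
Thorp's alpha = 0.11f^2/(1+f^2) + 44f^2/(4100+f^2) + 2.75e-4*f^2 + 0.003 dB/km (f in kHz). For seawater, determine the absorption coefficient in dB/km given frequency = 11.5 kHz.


f^2 = 132.25
alpha = 0.11*132.25/(1+132.25) + 44*132.25/(4100+132.25) + 2.75e-4*132.25 + 0.003 = 1.523

1.523 dB/km


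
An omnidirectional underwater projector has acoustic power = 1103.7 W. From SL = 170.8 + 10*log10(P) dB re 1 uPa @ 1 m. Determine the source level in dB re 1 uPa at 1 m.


SL = 170.8 + 10*log10(1103.7) = 170.8 + 30.43 = 201.23

201.23 dB


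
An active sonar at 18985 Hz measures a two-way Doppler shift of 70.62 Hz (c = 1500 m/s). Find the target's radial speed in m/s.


From fd = 2*f*v/c, v = c*fd/(2*f) = 1500 * 70.62 / (2*18985) = 2.79

2.79 m/s


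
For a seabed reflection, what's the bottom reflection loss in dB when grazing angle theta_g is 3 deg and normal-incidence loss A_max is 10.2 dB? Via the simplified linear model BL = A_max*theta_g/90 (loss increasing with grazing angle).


BL = A_max * theta_g / 90 = 10.2 * 3 / 90 = 0.34

0.34 dB


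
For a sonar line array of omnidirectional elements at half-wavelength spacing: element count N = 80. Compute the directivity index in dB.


DI = 10*log10(80) = 19.03

19.03 dB


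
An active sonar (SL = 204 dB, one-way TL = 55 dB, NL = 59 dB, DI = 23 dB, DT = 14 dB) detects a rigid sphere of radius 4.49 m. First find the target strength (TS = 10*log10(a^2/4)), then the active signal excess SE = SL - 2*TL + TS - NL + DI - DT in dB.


Step 1: TS = 10*log10(4.49^2/4) = 7.02 dB
Step 2: SE = SL - 2*TL + TS - NL + DI - DT = 204 - 2*55 + (7.02) - 59 + 23 - 14 = 51.02

51.02 dB


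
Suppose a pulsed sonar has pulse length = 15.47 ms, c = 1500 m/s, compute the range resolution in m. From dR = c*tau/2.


11.6025 m


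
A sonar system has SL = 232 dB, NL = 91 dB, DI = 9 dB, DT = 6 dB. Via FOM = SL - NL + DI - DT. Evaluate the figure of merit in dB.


FOM = SL - NL + DI - DT = 232 - 91 + 9 - 6 = 144

144 dB


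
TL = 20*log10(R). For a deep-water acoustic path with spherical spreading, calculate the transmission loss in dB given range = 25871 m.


88.26 dB


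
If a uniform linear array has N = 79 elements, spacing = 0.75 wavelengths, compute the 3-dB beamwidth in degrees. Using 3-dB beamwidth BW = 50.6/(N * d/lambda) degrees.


BW = 50.6 / (79 * 0.75) = 50.6 / 59.25 = 0.85

0.85 deg


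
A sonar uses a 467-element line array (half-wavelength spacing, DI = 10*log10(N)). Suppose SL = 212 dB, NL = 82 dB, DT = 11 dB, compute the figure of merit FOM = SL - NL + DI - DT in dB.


Step 1: DI = 10*log10(467) = 26.69 dB
Step 2: FOM = SL - NL + DI - DT = 212 - 82 + 26.69 - 11 = 145.69

145.69 dB


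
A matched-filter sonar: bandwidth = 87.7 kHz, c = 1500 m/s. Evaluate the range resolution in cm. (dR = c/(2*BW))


0.86 cm


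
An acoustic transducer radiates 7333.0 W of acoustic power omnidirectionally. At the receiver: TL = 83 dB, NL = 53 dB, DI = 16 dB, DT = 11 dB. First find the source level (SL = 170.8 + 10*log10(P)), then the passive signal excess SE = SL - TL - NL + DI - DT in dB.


Step 1: SL = 170.8 + 10*log10(7333.0) = 209.45 dB
Step 2: SE = SL - TL - NL + DI - DT = 209.45 - 83 - 53 + 16 - 11 = 78.45

78.45 dB


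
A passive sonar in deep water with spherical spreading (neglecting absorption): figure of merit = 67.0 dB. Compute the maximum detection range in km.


2.24 km


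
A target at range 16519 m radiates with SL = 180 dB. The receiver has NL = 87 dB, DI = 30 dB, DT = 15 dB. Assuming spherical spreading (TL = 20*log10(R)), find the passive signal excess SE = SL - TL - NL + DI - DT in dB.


23.64 dB


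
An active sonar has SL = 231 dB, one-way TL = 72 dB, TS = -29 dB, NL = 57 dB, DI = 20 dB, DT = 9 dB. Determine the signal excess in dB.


12 dB


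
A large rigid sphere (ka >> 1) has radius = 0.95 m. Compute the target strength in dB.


TS = 10*log10(0.95^2 / 4) = 10*log10(0.225625) = -6.47

-6.47 dB


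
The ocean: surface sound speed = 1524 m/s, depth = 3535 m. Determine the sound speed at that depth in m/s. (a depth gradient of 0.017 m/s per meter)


1584.095 m/s


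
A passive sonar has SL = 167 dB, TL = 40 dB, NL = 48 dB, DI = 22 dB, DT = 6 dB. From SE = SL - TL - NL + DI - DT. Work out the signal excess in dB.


SE = SL - TL - NL + DI - DT = 167 - 40 - 48 + 22 - 6 = 95

95 dB


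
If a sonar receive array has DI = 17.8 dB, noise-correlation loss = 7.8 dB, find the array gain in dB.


AG = DI - L_corr = 17.8 - 7.8 = 10.0

10.0 dB


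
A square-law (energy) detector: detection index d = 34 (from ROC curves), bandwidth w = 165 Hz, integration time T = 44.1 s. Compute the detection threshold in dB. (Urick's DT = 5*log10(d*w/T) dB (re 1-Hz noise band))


DT = 5*log10(d*w/T) = 5*log10(34 * 165 / 44.1) = 5*log10(127.21) = 10.52

10.52 dB


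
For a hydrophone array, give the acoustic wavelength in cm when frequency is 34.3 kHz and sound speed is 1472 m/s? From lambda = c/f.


4.29 cm


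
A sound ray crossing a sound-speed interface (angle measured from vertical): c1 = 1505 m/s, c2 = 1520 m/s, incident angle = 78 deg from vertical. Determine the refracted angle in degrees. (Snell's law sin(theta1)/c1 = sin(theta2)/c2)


sin(theta2) = (c2/c1)*sin(theta1) = (1520/1505)*sin(78 deg) = 0.9879
theta2 = arcsin(0.9879) = 81.08

81.08 deg


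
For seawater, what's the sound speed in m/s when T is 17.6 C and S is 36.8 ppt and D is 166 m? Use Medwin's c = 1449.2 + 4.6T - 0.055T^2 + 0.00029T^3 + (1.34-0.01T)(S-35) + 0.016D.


1519.46 m/s


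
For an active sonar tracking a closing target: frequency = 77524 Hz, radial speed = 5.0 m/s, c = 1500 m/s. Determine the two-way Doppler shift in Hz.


516.83 Hz


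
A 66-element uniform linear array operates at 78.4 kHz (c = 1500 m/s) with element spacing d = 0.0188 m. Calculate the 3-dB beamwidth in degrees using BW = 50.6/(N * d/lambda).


0.78 deg


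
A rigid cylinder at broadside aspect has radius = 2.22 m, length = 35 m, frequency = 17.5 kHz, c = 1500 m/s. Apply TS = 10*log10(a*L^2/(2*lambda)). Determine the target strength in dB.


lambda = 1500/17500 = 0.08571 m
TS = 10*log10(2.22*35^2/(2*0.08571)) = 42.0

42.0 dB


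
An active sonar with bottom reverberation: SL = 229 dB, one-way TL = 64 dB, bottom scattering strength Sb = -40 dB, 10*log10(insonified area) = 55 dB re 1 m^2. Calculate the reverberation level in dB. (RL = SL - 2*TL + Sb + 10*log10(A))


116 dB


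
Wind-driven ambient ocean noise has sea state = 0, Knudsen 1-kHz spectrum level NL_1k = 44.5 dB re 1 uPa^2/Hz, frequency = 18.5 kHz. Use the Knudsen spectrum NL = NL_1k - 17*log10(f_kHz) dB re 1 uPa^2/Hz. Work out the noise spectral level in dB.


NL = NL_1k - 17*log10(f_kHz) = 44.5 - 17*log10(18.5) = 44.5 - (21.54) = 22.96

22.96 dB


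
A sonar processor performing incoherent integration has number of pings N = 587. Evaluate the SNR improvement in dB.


Gain = 5*log10(587) = 13.84

13.84 dB


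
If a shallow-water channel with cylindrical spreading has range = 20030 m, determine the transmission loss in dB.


TL = 10*log10(20030) = 43.02

43.02 dB


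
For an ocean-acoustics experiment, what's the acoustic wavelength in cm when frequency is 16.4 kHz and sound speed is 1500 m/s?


lambda = c/f = 1500 / 16400 = 0.0915 m = 9.15 cm

9.15 cm


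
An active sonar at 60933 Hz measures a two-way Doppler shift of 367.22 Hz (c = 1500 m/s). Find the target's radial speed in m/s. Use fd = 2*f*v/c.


From fd = 2*f*v/c, v = c*fd/(2*f) = 1500 * 367.22 / (2*60933) = 4.52

4.52 m/s


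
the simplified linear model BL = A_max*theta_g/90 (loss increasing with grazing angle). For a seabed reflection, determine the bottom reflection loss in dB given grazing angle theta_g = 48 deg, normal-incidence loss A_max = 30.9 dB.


BL = A_max * theta_g / 90 = 30.9 * 48 / 90 = 16.48

16.48 dB


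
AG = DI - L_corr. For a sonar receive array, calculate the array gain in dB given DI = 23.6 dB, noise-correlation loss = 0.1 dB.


AG = DI - L_corr = 23.6 - 0.1 = 23.5

23.5 dB


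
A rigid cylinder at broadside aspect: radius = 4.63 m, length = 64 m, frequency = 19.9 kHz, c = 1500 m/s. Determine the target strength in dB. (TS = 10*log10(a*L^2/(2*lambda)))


51.0 dB


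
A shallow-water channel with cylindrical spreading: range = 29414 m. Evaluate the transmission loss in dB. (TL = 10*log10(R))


TL = 10*log10(29414) = 44.69

44.69 dB


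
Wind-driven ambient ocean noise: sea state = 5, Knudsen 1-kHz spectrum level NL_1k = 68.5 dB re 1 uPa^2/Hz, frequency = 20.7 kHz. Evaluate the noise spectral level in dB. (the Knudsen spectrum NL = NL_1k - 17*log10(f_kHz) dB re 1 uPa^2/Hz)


46.13 dB


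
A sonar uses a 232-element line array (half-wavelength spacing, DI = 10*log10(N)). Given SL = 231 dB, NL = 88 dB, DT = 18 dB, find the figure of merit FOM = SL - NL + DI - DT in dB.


148.65 dB


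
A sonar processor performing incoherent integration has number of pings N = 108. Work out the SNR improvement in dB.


10.17 dB


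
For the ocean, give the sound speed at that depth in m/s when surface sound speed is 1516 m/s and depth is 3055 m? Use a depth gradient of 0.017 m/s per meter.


c = 1516 + 0.017 * 3055 = 1567.935

1567.935 m/s


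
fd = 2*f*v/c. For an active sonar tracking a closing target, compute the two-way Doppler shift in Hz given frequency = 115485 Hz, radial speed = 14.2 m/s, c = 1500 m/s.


2186.52 Hz


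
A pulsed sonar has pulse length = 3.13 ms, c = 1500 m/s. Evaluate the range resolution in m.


dR = c*tau/2 = 1500 * 3.13e-3 / 2 = 2.3475

2.3475 m


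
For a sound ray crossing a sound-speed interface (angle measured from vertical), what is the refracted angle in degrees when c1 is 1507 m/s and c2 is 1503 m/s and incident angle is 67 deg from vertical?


66.64 deg


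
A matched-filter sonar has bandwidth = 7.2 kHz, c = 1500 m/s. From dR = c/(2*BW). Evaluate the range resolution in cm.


10.42 cm


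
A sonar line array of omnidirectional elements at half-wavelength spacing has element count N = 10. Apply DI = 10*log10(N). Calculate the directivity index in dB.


DI = 10*log10(10) = 10.0

10.0 dB


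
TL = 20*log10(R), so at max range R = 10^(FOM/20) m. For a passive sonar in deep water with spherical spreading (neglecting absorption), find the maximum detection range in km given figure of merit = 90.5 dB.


At max range FOM = TL, so 20*log10(R) = 90.5
R = 10^(90.5/20) = 33496.54 m = 33.5 km

33.5 km


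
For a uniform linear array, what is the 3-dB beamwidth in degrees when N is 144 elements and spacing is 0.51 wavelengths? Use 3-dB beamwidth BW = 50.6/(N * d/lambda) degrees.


BW = 50.6 / (144 * 0.51) = 50.6 / 73.44 = 0.69

0.69 deg


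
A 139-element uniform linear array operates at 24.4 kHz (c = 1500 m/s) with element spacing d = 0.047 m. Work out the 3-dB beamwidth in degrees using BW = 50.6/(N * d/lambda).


0.48 deg


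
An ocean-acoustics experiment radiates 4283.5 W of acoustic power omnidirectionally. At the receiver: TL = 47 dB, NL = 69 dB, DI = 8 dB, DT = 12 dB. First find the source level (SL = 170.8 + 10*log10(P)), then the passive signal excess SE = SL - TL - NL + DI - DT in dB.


Step 1: SL = 170.8 + 10*log10(4283.5) = 207.12 dB
Step 2: SE = SL - TL - NL + DI - DT = 207.12 - 47 - 69 + 8 - 12 = 87.12

87.12 dB


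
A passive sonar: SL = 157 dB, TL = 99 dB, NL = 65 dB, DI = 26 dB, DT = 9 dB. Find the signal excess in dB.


SE = SL - TL - NL + DI - DT = 157 - 99 - 65 + 26 - 9 = 10

10 dB


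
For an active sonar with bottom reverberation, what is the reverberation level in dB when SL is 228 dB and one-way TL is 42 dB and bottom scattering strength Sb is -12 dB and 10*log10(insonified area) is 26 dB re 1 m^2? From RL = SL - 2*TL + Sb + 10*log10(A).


RL = SL - 2*TL + Sb + 10*log10(A) = 228 - 2*42 + (-12) + 26 = 158

158 dB


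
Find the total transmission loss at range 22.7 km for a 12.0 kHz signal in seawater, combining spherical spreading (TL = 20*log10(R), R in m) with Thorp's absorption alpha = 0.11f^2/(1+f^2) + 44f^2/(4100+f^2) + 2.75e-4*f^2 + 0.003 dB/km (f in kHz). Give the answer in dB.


Step 1 (Thorp): alpha = 0.11*144.0/(1+144.0) + 44*144.0/(4100+144.0) + 2.75e-4*144.0 + 0.003 = 1.6448 dB/km
Step 2: TL_spread = 20*log10(22700) = 87.12 dB
Step 3: TL_abs = alpha*R = 1.6448 * 22.7 = 37.34 dB
Step 4: TL_total = 87.12 + 37.34 = 124.46

124.46 dB


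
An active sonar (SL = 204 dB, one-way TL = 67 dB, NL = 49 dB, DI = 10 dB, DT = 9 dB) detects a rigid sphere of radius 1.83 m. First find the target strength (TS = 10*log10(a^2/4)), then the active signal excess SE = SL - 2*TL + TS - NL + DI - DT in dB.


Step 1: TS = 10*log10(1.83^2/4) = -0.77 dB
Step 2: SE = SL - 2*TL + TS - NL + DI - DT = 204 - 2*67 + (-0.77) - 49 + 10 - 9 = 21.23

21.23 dB


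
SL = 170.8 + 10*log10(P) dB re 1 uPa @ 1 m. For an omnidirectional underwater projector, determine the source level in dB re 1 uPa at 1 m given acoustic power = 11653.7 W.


SL = 170.8 + 10*log10(11653.7) = 170.8 + 40.66 = 211.46

211.46 dB


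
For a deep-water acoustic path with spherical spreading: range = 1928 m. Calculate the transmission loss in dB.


TL = 20*log10(1928) = 65.7

65.7 dB


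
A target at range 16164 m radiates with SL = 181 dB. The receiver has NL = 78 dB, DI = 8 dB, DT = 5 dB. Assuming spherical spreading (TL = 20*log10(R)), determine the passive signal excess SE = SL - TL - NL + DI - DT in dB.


Step 1: TL = 20*log10(16164) = 84.17 dB
Step 2: SE = 181 - 84.17 - 78 + 8 - 5 = 21.83

21.83 dB
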